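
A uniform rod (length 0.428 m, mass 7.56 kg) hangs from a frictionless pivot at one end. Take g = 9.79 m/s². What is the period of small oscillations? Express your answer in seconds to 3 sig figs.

1.07 s

For a physical pendulum T = 2π√(I/(mgd)), with d = 0.2140 m from pivot to centre of mass.
I_cm = mL²/12 = 7.56 × 0.428²/12 = 0.1154 kg·m²; I = I_cm + md² = 0.1154 + 7.56 × 0.2140² = 0.4616 kg·m².
T = 2π√(0.4616/(7.56 × 9.79 × 0.2140)) = 1.07 s.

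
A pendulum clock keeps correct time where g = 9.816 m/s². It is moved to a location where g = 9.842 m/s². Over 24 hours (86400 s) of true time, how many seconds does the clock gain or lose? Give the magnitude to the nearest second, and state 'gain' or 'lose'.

The clock's period scales as T ∝ 1/√g, so T'/T = √(9.816/9.842) = 0.998678.
In 86400 s of true time the clock registers 86400/0.998678 = 86514.3 s, so it gains 114 s.

gain 114 s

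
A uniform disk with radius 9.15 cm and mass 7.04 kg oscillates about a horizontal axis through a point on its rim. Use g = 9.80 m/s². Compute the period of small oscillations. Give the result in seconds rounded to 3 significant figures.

0.744 s

I_cm = ½mr² = 0.02947 kg·m². The pivot is at distance d = 0.0915 m from the centre of mass.
By the parallel-axis theorem, I = I_cm + md² = 0.02947 + 0.05894 = 0.08841 kg·m².
T = 2π√(I/(mgd)) = 2π√(0.08841/(7.04 × 9.80 × 0.0915)) = 0.744 s.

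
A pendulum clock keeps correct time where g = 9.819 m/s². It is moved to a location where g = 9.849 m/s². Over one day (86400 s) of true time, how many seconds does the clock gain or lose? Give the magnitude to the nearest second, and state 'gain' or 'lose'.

gain 132 s

The clock's period scales as T ∝ 1/√g, so T'/T = √(9.819/9.849) = 0.998476.
In 86400 s of true time the clock registers 86400/0.998476 = 86531.9 s, so it gains 132 s.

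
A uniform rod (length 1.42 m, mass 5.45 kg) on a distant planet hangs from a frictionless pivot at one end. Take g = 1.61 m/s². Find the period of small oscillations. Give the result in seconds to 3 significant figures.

For a physical pendulum T = 2π√(I/(mgd)), with d = 0.7100 m from pivot to centre of mass.
I_cm = mL²/12 = 5.45 × 1.42²/12 = 0.9158 kg·m²; I = I_cm + md² = 0.9158 + 5.45 × 0.7100² = 3.663 kg·m².
T = 2π√(3.663/(5.45 × 1.61 × 0.7100)) = 4.82 s.

4.82 s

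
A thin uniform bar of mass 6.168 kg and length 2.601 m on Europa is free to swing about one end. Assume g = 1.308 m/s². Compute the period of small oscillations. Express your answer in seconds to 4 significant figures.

7.234 s

For a physical pendulum T = 2π√(I/(mgd)), with d = 1.3005 m from pivot to centre of mass.
I_cm = mL²/12 = 6.168 × 2.601²/12 = 3.4773 kg·m²; I = I_cm + md² = 3.4773 + 6.168 × 1.3005² = 13.909 kg·m².
T = 2π√(13.909/(6.168 × 1.308 × 1.3005)) = 7.234 s.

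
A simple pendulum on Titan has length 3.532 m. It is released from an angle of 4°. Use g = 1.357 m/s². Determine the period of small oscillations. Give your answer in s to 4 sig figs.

10.14 s

T = 2π√(L/g) = 2π√(3.532/1.357) = 2π × 1.6133 = 10.14 s.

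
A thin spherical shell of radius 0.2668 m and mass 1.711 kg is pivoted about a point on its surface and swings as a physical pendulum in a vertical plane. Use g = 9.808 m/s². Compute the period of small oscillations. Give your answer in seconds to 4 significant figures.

1.338 s

I_cm = (2/3)mr² = 0.081195 kg·m². The pivot is at distance d = 0.2668 m from the centre of mass.
By the parallel-axis theorem, I = I_cm + md² = 0.081195 + 0.12179 = 0.20299 kg·m².
T = 2π√(I/(mgd)) = 2π√(0.20299/(1.711 × 9.808 × 0.2668)) = 1.338 s.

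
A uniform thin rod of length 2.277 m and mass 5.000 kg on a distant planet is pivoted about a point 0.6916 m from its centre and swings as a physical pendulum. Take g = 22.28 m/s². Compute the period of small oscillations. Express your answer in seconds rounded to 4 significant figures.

For a physical pendulum T = 2π√(I/(mgd)), with d = 0.69160 m from pivot to centre of mass.
I_cm = mL²/12 = 5.000 × 2.277²/12 = 2.1603 kg·m²; I = I_cm + md² = 2.1603 + 5.000 × 0.69160² = 4.5519 kg·m².
T = 2π√(4.5519/(5.000 × 22.28 × 0.69160)) = 1.527 s.

1.527 s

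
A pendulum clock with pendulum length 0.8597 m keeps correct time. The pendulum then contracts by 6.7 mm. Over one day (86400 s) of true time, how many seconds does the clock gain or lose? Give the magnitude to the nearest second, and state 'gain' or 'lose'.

T ∝ √L, so T'/T = √(0.85300/0.8597) = 0.996096.
In 86400 s of true time the clock registers 86400/0.996096 = 86738.7 s, so it gains 339 s.

gain 339 s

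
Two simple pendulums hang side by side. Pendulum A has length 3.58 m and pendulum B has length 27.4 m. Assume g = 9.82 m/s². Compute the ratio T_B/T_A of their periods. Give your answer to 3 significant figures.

2.77

T ∝ √L, so T_B/T_A = √(L_B/L_A) = √(27.4/3.58) = 2.77.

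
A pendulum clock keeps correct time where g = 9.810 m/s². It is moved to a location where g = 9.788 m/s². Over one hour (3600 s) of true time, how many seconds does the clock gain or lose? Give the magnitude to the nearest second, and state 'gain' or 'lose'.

The clock's period scales as T ∝ 1/√g, so T'/T = √(9.810/9.788) = 1.00112.
In 3600 s of true time the clock registers 3600/1.00112 = 3596.0 s, so it loses 4 s.

lose 4 s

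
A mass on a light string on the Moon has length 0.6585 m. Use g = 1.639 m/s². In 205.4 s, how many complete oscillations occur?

51

T = 2π√(L/g) = 2π√(0.6585/1.639) = 3.9826 s.
Number of complete oscillations = ⌊205.4/3.9826⌋ = ⌊51.574⌋ = 51.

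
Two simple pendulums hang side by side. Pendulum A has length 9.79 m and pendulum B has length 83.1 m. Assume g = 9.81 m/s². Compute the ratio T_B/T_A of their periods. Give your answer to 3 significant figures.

2.91

T ∝ √L, so T_B/T_A = √(L_B/L_A) = √(83.1/9.79) = 2.91.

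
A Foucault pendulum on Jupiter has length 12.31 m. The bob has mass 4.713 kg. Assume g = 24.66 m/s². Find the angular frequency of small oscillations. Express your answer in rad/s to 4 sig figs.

ω = √(g/L) = √(24.66/12.31) = 1.415 rad/s.

1.415 rad/s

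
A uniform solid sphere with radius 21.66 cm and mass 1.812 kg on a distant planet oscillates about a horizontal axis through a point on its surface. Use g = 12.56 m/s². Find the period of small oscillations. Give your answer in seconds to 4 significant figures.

I_cm = (2/5)mr² = 0.034004 kg·m². The pivot is at distance d = 0.2166 m from the centre of mass.
By the parallel-axis theorem, I = I_cm + md² = 0.034004 + 0.085011 = 0.11902 kg·m².
T = 2π√(I/(mgd)) = 2π√(0.11902/(1.812 × 12.56 × 0.2166)) = 0.9763 s.

0.9763 s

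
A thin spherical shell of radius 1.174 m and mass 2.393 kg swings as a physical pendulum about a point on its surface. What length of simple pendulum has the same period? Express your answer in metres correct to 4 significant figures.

1.957 m

The equivalent simple-pendulum length is L_eq = I/(md), where I is about the pivot and d = 1.1740 m.
I_cm = (2/3)mR² = 2.1988 kg·m², so I = I_cm + md² = 2.1988 + 3.2982 = 5.4970 kg·m².
L_eq = 5.4970/(2.393 × 1.1740) = 1.957 m.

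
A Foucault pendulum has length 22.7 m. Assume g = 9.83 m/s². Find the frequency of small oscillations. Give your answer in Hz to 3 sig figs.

T = 2π√(L/g) = 2π√(22.7/9.83) = 9.548 s, so f = 1/T = 0.105 Hz.

0.105 Hz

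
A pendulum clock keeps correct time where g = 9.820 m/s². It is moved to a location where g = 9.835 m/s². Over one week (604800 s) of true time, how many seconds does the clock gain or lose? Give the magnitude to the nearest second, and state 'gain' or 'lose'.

gain 462 s

The clock's period scales as T ∝ 1/√g, so T'/T = √(9.820/9.835) = 0.999237.
In 604800 s of true time the clock registers 604800/0.999237 = 605261.7 s, so it gains 462 s.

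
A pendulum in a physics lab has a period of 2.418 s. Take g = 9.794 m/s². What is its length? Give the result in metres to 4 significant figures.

1.450 m

From T = 2π√(L/g), L = gT²/(4π²) = 9.794 × 2.4180²/(4π²) = 1.450 m.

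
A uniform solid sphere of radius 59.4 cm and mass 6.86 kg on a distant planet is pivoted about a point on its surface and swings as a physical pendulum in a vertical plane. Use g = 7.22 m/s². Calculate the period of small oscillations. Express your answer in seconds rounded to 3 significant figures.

I_cm = (2/5)mr² = 0.9682 kg·m². The pivot is at distance d = 0.594 m from the centre of mass.
By the parallel-axis theorem, I = I_cm + md² = 0.9682 + 2.420 = 3.389 kg·m².
T = 2π√(I/(mgd)) = 2π√(3.389/(6.86 × 7.22 × 0.594)) = 2.13 s.

2.13 s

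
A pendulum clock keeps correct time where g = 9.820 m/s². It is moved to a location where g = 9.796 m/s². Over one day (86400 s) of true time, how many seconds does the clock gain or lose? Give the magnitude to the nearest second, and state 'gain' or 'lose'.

The clock's period scales as T ∝ 1/√g, so T'/T = √(9.820/9.796) = 1.00122.
In 86400 s of true time the clock registers 86400/1.00122 = 86294.4 s, so it loses 106 s.

lose 106 s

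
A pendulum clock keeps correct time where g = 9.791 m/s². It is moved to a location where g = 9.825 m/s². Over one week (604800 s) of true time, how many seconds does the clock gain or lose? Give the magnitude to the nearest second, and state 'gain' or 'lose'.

The clock's period scales as T ∝ 1/√g, so T'/T = √(9.791/9.825) = 0.998268.
In 604800 s of true time the clock registers 604800/0.998268 = 605849.2 s, so it gains 1049 s.

gain 1049 s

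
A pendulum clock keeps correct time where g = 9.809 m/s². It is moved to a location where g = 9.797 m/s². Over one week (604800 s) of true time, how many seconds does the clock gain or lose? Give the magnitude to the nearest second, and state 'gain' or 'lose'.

lose 370 s

The clock's period scales as T ∝ 1/√g, so T'/T = √(9.809/9.797) = 1.00061.
In 604800 s of true time the clock registers 604800/1.00061 = 604429.9 s, so it loses 370 s.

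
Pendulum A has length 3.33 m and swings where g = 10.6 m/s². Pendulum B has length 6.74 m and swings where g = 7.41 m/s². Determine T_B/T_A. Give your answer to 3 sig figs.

T = 2π√(L/g), so T_B/T_A = √((L_B/g_B)/(L_A/g_A)) = √((6.74/7.41)/(3.33/10.6)) = 1.70.

1.70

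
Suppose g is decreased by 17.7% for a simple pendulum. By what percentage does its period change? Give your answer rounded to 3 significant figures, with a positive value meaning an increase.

T ∝ 1/√g, so T'/T = 1/√(0.8230) = 1.102.
Percentage change in T = (1.102 − 1) × 100% = 10.2%.

10.2%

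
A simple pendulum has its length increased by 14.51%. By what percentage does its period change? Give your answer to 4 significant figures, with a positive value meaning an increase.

7.009%

T ∝ √L, so T'/T = √(1.1451) = 1.0701.
Percentage change in T = (1.0701 − 1) × 100% = 7.009%.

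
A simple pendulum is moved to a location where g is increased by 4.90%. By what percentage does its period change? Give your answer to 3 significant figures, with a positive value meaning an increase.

T ∝ 1/√g, so T'/T = 1/√(1.049) = 0.9764.
Percentage change in T = (0.9764 − 1) × 100% = -2.36%.

-2.36%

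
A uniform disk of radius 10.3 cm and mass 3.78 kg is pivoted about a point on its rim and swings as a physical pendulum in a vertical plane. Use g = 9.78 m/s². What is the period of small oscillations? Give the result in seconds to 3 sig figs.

0.790 s

I_cm = ½mr² = 0.02005 kg·m². The pivot is at distance d = 0.103 m from the centre of mass.
By the parallel-axis theorem, I = I_cm + md² = 0.02005 + 0.04010 = 0.06015 kg·m².
T = 2π√(I/(mgd)) = 2π√(0.06015/(3.78 × 9.78 × 0.103)) = 0.790 s.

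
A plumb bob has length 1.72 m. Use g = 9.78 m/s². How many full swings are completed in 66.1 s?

25

T = 2π√(L/g) = 2π√(1.72/9.78) = 2.635 s.
Number of complete oscillations = ⌊66.1/2.635⌋ = ⌊25.09⌋ = 25.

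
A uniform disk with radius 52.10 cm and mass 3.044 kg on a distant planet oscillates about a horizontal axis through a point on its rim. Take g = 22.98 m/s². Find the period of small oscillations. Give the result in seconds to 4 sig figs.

1.159 s

I_cm = ½mr² = 0.41313 kg·m². The pivot is at distance d = 0.5210 m from the centre of mass.
By the parallel-axis theorem, I = I_cm + md² = 0.41313 + 0.82627 = 1.2394 kg·m².
T = 2π√(I/(mgd)) = 2π√(1.2394/(3.044 × 22.98 × 0.5210)) = 1.159 s.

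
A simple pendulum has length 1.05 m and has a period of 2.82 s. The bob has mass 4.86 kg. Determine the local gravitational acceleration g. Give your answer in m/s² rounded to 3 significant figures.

From T = 2π√(L/g), g = 4π²L/T² = 4π² × 1.05/2.820² = 5.21 m/s².

5.21 m/s²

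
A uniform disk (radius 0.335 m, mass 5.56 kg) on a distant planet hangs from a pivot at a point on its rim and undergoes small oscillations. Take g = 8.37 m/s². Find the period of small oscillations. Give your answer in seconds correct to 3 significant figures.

1.54 s

I_cm = ½mr² = 0.3120 kg·m². The pivot is at distance d = 0.335 m from the centre of mass.
By the parallel-axis theorem, I = I_cm + md² = 0.3120 + 0.6240 = 0.9360 kg·m².
T = 2π√(I/(mgd)) = 2π√(0.9360/(5.56 × 8.37 × 0.335)) = 1.54 s.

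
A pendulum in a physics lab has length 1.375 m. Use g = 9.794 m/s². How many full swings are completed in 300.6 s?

127

T = 2π√(L/g) = 2π√(1.375/9.794) = 2.3542 s.
Number of complete oscillations = ⌊300.6/2.3542⌋ = ⌊127.68⌋ = 127.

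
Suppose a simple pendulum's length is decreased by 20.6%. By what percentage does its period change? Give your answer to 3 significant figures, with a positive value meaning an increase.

-10.9%

T ∝ √L, so T'/T = √(0.7940) = 0.8911.
Percentage change in T = (0.8911 − 1) × 100% = -10.9%.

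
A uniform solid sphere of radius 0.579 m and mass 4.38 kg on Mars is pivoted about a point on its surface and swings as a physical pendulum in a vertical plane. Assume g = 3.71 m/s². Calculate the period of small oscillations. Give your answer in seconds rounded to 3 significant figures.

2.94 s

I_cm = (2/5)mr² = 0.5873 kg·m². The pivot is at distance d = 0.579 m from the centre of mass.
By the parallel-axis theorem, I = I_cm + md² = 0.5873 + 1.468 = 2.056 kg·m².
T = 2π√(I/(mgd)) = 2π√(2.056/(4.38 × 3.71 × 0.579)) = 2.94 s.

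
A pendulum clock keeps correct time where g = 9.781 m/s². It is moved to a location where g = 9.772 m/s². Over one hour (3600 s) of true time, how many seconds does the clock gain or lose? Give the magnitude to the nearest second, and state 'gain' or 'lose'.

The clock's period scales as T ∝ 1/√g, so T'/T = √(9.781/9.772) = 1.00046.
In 3600 s of true time the clock registers 3600/1.00046 = 3598.3 s, so it loses 2 s.

lose 2 s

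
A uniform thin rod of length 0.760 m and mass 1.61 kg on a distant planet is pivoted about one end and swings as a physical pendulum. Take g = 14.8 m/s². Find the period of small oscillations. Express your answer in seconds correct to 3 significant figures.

1.16 s

For a physical pendulum T = 2π√(I/(mgd)), with d = 0.3800 m from pivot to centre of mass.
I_cm = mL²/12 = 1.61 × 0.760²/12 = 0.07749 kg·m²; I = I_cm + md² = 0.07749 + 1.61 × 0.3800² = 0.3100 kg·m².
T = 2π√(0.3100/(1.61 × 14.8 × 0.3800)) = 1.16 s.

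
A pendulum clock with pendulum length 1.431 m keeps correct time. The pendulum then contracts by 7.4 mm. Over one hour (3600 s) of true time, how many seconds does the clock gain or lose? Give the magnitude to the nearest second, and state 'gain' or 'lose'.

T ∝ √L, so T'/T = √(1.42360/1.431) = 0.997411.
In 3600 s of true time the clock registers 3600/0.997411 = 3609.3 s, so it gains 9 s.

gain 9 s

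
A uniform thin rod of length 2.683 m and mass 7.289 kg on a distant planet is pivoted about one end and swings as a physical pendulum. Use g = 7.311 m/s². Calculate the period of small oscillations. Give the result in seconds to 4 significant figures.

3.108 s

For a physical pendulum T = 2π√(I/(mgd)), with d = 1.3415 m from pivot to centre of mass.
I_cm = mL²/12 = 7.289 × 2.683²/12 = 4.3725 kg·m²; I = I_cm + md² = 4.3725 + 7.289 × 1.3415² = 17.490 kg·m².
T = 2π√(17.490/(7.289 × 7.311 × 1.3415)) = 3.108 s.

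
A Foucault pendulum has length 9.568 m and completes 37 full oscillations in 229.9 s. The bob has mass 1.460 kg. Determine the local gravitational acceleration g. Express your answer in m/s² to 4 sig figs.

T = 229.9/37 = 6.2135 s.
From T = 2π√(L/g), g = 4π²L/T² = 4π² × 9.568/6.2135² = 9.784 m/s².

9.784 m/s²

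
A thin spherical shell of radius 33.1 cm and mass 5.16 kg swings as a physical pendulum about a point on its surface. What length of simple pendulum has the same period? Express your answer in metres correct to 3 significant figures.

The equivalent simple-pendulum length is L_eq = I/(md), where I is about the pivot and d = 0.3310 m.
I_cm = (2/3)mR² = 0.3769 kg·m², so I = I_cm + md² = 0.3769 + 0.5653 = 0.9422 kg·m².
L_eq = 0.9422/(5.16 × 0.3310) = 0.552 m.

0.552 m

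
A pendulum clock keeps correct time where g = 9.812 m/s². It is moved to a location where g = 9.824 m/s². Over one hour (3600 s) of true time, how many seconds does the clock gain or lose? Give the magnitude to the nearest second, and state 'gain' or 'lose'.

The clock's period scales as T ∝ 1/√g, so T'/T = √(9.812/9.824) = 0.999389.
In 3600 s of true time the clock registers 3600/0.999389 = 3602.2 s, so it gains 2 s.

gain 2 s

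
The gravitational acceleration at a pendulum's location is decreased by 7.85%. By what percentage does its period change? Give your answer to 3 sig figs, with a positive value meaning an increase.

T ∝ 1/√g, so T'/T = 1/√(0.9215) = 1.042.
Percentage change in T = (1.042 − 1) × 100% = 4.17%.

4.17%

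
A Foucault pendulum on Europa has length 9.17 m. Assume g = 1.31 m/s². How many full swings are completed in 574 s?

34

T = 2π√(L/g) = 2π√(9.17/1.31) = 16.62 s.
Number of complete oscillations = ⌊574/16.62⌋ = ⌊34.53⌋ = 34.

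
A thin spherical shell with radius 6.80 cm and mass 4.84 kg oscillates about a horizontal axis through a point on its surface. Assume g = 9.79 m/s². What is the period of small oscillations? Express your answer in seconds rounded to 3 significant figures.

0.676 s

I_cm = (2/3)mr² = 0.01492 kg·m². The pivot is at distance d = 0.0680 m from the centre of mass.
By the parallel-axis theorem, I = I_cm + md² = 0.01492 + 0.02238 = 0.03730 kg·m².
T = 2π√(I/(mgd)) = 2π√(0.03730/(4.84 × 9.79 × 0.0680)) = 0.676 s.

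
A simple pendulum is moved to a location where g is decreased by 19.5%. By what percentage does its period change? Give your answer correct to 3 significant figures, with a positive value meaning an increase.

T ∝ 1/√g, so T'/T = 1/√(0.8050) = 1.115.
Percentage change in T = (1.115 − 1) × 100% = 11.5%.

11.5%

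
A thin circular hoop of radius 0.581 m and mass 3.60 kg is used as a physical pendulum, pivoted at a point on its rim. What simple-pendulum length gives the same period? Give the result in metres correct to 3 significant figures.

1.16 m

The equivalent simple-pendulum length is L_eq = I/(md), where I is about the pivot and d = 0.5810 m.
I_cm = mR² = 1.215 kg·m², so I = I_cm + md² = 1.215 + 1.215 = 2.430 kg·m².
L_eq = 2.430/(3.60 × 0.5810) = 1.16 m.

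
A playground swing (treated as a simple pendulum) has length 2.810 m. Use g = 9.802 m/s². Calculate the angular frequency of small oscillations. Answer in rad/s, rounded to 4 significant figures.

1.868 rad/s

ω = √(g/L) = √(9.802/2.810) = 1.868 rad/s.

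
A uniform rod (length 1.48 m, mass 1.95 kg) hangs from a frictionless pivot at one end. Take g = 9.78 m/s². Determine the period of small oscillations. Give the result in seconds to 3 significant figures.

For a physical pendulum T = 2π√(I/(mgd)), with d = 0.7400 m from pivot to centre of mass.
I_cm = mL²/12 = 1.95 × 1.48²/12 = 0.3559 kg·m²; I = I_cm + md² = 0.3559 + 1.95 × 0.7400² = 1.424 kg·m².
T = 2π√(1.424/(1.95 × 9.78 × 0.7400)) = 2.00 s.

2.00 s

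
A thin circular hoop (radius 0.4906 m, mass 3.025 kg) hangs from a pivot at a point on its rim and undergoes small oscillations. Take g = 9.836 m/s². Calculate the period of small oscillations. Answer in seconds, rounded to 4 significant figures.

I_cm = mr² = 0.72808 kg·m². The pivot is at distance d = 0.4906 m from the centre of mass.
By the parallel-axis theorem, I = I_cm + md² = 0.72808 + 0.72808 = 1.4562 kg·m².
T = 2π√(I/(mgd)) = 2π√(1.4562/(3.025 × 9.836 × 0.4906)) = 1.984 s.

1.984 s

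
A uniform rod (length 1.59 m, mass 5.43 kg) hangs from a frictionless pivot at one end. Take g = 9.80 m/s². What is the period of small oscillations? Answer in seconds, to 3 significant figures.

For a physical pendulum T = 2π√(I/(mgd)), with d = 0.7950 m from pivot to centre of mass.
I_cm = mL²/12 = 5.43 × 1.59²/12 = 1.144 kg·m²; I = I_cm + md² = 1.144 + 5.43 × 0.7950² = 4.576 kg·m².
T = 2π√(4.576/(5.43 × 9.80 × 0.7950)) = 2.07 s.

2.07 s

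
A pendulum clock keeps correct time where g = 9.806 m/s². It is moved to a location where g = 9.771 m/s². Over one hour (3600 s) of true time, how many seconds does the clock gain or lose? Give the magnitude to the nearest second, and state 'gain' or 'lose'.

The clock's period scales as T ∝ 1/√g, so T'/T = √(9.806/9.771) = 1.00179.
In 3600 s of true time the clock registers 3600/1.00179 = 3593.6 s, so it loses 6 s.

lose 6 s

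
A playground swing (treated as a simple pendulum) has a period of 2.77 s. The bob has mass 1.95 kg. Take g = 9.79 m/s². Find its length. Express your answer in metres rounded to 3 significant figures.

From T = 2π√(L/g), L = gT²/(4π²) = 9.79 × 2.770²/(4π²) = 1.90 m.

1.90 m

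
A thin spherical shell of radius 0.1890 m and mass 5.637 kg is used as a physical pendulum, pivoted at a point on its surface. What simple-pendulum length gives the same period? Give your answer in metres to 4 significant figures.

0.3150 m

The equivalent simple-pendulum length is L_eq = I/(md), where I is about the pivot and d = 0.18900 m.
I_cm = (2/3)mR² = 0.13424 kg·m², so I = I_cm + md² = 0.13424 + 0.20136 = 0.33560 kg·m².
L_eq = 0.33560/(5.637 × 0.18900) = 0.3150 m.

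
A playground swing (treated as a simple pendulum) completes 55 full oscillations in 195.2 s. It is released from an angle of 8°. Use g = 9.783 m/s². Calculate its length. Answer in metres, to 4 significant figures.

3.121 m

T = 195.2/55 = 3.5491 s.
From T = 2π√(L/g), L = gT²/(4π²) = 9.783 × 3.5491²/(4π²) = 3.121 m.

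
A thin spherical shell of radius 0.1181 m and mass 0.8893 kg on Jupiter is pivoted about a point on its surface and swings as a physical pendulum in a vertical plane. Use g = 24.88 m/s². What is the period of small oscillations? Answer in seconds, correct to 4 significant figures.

0.5589 s

I_cm = (2/3)mr² = 0.0082691 kg·m². The pivot is at distance d = 0.1181 m from the centre of mass.
By the parallel-axis theorem, I = I_cm + md² = 0.0082691 + 0.012404 = 0.020673 kg·m².
T = 2π√(I/(mgd)) = 2π√(0.020673/(0.8893 × 24.88 × 0.1181)) = 0.5589 s.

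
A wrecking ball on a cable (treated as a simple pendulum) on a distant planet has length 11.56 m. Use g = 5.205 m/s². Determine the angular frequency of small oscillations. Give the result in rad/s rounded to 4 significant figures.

ω = √(g/L) = √(5.205/11.56) = 0.6710 rad/s.

0.6710 rad/s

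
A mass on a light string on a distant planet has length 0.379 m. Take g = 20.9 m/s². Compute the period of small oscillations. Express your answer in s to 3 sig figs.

0.846 s

T = 2π√(L/g) = 2π√(0.379/20.9) = 2π × 0.1347 = 0.846 s.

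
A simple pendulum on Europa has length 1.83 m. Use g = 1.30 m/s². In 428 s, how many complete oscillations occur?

T = 2π√(L/g) = 2π√(1.83/1.30) = 7.455 s.
Number of complete oscillations = ⌊428/7.455⌋ = ⌊57.41⌋ = 57.

57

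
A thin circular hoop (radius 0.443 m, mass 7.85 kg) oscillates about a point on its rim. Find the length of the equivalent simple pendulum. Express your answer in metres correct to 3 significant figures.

The equivalent simple-pendulum length is L_eq = I/(md), where I is about the pivot and d = 0.4430 m.
I_cm = mR² = 1.541 kg·m², so I = I_cm + md² = 1.541 + 1.541 = 3.081 kg·m².
L_eq = 3.081/(7.85 × 0.4430) = 0.886 m.

0.886 m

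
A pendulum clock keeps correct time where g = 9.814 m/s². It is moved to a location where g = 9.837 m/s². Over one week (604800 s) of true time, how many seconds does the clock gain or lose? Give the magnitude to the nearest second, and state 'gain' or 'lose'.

gain 708 s

The clock's period scales as T ∝ 1/√g, so T'/T = √(9.814/9.837) = 0.998830.
In 604800 s of true time the clock registers 604800/0.998830 = 605508.3 s, so it gains 708 s.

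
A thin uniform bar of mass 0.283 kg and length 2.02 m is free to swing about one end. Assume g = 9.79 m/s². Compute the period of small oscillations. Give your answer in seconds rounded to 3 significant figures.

2.33 s

For a physical pendulum T = 2π√(I/(mgd)), with d = 1.010 m from pivot to centre of mass.
I_cm = mL²/12 = 0.283 × 2.02²/12 = 0.09623 kg·m²; I = I_cm + md² = 0.09623 + 0.283 × 1.010² = 0.3849 kg·m².
T = 2π√(0.3849/(0.283 × 9.79 × 1.010)) = 2.33 s.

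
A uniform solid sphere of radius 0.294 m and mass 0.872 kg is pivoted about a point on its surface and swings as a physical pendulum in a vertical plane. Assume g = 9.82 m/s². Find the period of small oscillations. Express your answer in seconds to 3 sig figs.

I_cm = (2/5)mr² = 0.03015 kg·m². The pivot is at distance d = 0.294 m from the centre of mass.
By the parallel-axis theorem, I = I_cm + md² = 0.03015 + 0.07537 = 0.1055 kg·m².
T = 2π√(I/(mgd)) = 2π√(0.1055/(0.872 × 9.82 × 0.294)) = 1.29 s.

1.29 s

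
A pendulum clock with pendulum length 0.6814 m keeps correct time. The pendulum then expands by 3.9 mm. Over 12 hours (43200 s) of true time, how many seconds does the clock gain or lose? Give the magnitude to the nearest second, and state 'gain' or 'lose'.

lose 123 s

T ∝ √L, so T'/T = √(0.68530/0.6814) = 1.00286.
In 43200 s of true time the clock registers 43200/1.00286 = 43076.9 s, so it loses 123 s.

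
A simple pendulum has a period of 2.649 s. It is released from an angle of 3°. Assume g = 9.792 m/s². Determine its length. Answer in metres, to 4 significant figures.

1.741 m

From T = 2π√(L/g), L = gT²/(4π²) = 9.792 × 2.6490²/(4π²) = 1.741 m.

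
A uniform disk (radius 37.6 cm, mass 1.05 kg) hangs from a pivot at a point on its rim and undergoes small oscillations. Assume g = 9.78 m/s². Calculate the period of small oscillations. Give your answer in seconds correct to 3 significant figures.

I_cm = ½mr² = 0.07422 kg·m². The pivot is at distance d = 0.376 m from the centre of mass.
By the parallel-axis theorem, I = I_cm + md² = 0.07422 + 0.1484 = 0.2227 kg·m².
T = 2π√(I/(mgd)) = 2π√(0.2227/(1.05 × 9.78 × 0.376)) = 1.51 s.

1.51 s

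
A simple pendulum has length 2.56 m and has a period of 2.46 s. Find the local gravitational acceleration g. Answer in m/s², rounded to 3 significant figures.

16.7 m/s²

From T = 2π√(L/g), g = 4π²L/T² = 4π² × 2.56/2.460² = 16.7 m/s².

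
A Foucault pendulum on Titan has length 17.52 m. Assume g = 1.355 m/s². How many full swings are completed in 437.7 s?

19

T = 2π√(L/g) = 2π√(17.52/1.355) = 22.593 s.
Number of complete oscillations = ⌊437.7/22.593⌋ = ⌊19.373⌋ = 19.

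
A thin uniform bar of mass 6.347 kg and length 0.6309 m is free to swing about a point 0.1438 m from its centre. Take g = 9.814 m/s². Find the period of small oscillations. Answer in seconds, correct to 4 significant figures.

For a physical pendulum T = 2π√(I/(mgd)), with d = 0.14380 m from pivot to centre of mass.
I_cm = mL²/12 = 6.347 × 0.6309²/12 = 0.21053 kg·m²; I = I_cm + md² = 0.21053 + 6.347 × 0.14380² = 0.34177 kg·m².
T = 2π√(0.34177/(6.347 × 9.814 × 0.14380)) = 1.227 s.

1.227 s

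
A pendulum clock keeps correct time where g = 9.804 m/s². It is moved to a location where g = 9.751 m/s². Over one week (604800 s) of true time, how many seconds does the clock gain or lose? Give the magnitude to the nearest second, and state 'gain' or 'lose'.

The clock's period scales as T ∝ 1/√g, so T'/T = √(9.804/9.751) = 1.00271.
In 604800 s of true time the clock registers 604800/1.00271 = 603163.0 s, so it loses 1637 s.

lose 1637 s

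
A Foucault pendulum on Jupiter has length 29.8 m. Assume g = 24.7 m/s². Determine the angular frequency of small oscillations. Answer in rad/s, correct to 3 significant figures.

ω = √(g/L) = √(24.7/29.8) = 0.910 rad/s.

0.910 rad/s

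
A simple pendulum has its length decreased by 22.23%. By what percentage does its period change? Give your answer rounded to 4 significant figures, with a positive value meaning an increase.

-11.81%

T ∝ √L, so T'/T = √(0.77770) = 0.88187.
Percentage change in T = (0.88187 − 1) × 100% = -11.81%.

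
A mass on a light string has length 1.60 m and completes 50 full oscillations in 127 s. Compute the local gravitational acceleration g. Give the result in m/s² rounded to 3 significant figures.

T = 127/50 = 2.540 s.
From T = 2π√(L/g), g = 4π²L/T² = 4π² × 1.60/2.540² = 9.79 m/s².

9.79 m/s²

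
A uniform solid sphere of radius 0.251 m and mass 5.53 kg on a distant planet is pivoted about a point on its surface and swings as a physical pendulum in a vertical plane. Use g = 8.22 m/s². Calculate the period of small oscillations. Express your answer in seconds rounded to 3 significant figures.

I_cm = (2/5)mr² = 0.1394 kg·m². The pivot is at distance d = 0.251 m from the centre of mass.
By the parallel-axis theorem, I = I_cm + md² = 0.1394 + 0.3484 = 0.4878 kg·m².
T = 2π√(I/(mgd)) = 2π√(0.4878/(5.53 × 8.22 × 0.251)) = 1.30 s.

1.30 s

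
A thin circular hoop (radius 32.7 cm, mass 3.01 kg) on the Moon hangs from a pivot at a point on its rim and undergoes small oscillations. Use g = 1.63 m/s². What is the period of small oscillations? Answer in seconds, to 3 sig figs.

3.98 s

I_cm = mr² = 0.3219 kg·m². The pivot is at distance d = 0.327 m from the centre of mass.
By the parallel-axis theorem, I = I_cm + md² = 0.3219 + 0.3219 = 0.6437 kg·m².
T = 2π√(I/(mgd)) = 2π√(0.6437/(3.01 × 1.63 × 0.327)) = 3.98 s.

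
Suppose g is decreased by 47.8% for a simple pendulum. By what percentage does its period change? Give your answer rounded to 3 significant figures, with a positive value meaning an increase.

T ∝ 1/√g, so T'/T = 1/√(0.5220) = 1.384.
Percentage change in T = (1.384 − 1) × 100% = 38.4%.

38.4%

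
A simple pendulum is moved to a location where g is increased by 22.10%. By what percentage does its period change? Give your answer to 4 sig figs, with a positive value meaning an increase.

T ∝ 1/√g, so T'/T = 1/√(1.2210) = 0.90499.
Percentage change in T = (0.90499 − 1) × 100% = -9.501%.

-9.501%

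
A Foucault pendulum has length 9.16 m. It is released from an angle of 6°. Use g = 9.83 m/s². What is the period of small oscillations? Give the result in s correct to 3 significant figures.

T = 2π√(L/g) = 2π√(9.16/9.83) = 2π × 0.9653 = 6.07 s.

6.07 s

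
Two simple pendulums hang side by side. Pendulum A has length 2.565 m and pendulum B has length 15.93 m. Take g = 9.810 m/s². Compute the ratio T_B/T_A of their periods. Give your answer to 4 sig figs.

T ∝ √L, so T_B/T_A = √(L_B/L_A) = √(15.93/2.565) = 2.492.

2.492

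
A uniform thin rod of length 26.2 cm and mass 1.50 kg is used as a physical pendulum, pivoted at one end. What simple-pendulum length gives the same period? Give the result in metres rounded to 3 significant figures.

The equivalent simple-pendulum length is L_eq = I/(md), where I is about the pivot and d = 0.1310 m.
I_cm = (1/12)mL² = 0.008581 kg·m², so I = I_cm + md² = 0.008581 + 0.02574 = 0.03432 kg·m².
L_eq = 0.03432/(1.50 × 0.1310) = 0.175 m.

0.175 m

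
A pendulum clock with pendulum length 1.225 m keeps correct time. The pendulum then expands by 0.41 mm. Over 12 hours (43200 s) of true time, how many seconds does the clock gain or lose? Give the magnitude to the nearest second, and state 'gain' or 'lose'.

T ∝ √L, so T'/T = √(1.22541/1.225) = 1.00017.
In 43200 s of true time the clock registers 43200/1.00017 = 43192.8 s, so it loses 7 s.

lose 7 s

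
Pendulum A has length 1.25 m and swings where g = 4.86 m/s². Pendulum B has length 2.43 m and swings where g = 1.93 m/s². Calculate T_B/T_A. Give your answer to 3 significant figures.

2.21

T = 2π√(L/g), so T_B/T_A = √((L_B/g_B)/(L_A/g_A)) = √((2.43/1.93)/(1.25/4.86)) = 2.21.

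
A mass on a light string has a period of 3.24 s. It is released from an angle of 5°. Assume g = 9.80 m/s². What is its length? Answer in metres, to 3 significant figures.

From T = 2π√(L/g), L = gT²/(4π²) = 9.80 × 3.240²/(4π²) = 2.61 m.

2.61 m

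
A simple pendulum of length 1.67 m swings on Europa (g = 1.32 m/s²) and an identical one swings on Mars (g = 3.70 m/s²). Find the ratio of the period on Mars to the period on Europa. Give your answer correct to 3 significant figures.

0.597

T ∝ 1/√g, so T₂/T₁ = √(g₁/g₂) = √(1.32/3.70) = 0.597.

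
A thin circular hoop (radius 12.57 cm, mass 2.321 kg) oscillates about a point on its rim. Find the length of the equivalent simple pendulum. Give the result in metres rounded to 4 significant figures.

The equivalent simple-pendulum length is L_eq = I/(md), where I is about the pivot and d = 0.12570 m.
I_cm = mR² = 0.036673 kg·m², so I = I_cm + md² = 0.036673 + 0.036673 = 0.073346 kg·m².
L_eq = 0.073346/(2.321 × 0.12570) = 0.2514 m.

0.2514 m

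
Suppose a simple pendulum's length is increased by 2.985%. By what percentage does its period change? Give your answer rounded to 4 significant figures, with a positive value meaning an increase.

1.482%

T ∝ √L, so T'/T = √(1.0298) = 1.0148.
Percentage change in T = (1.0148 − 1) × 100% = 1.482%.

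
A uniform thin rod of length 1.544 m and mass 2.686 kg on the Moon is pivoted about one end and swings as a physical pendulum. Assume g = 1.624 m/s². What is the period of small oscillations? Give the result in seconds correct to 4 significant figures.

5.002 s

For a physical pendulum T = 2π√(I/(mgd)), with d = 0.77200 m from pivot to centre of mass.
I_cm = mL²/12 = 2.686 × 1.544²/12 = 0.53360 kg·m²; I = I_cm + md² = 0.53360 + 2.686 × 0.77200² = 2.1344 kg·m².
T = 2π√(2.1344/(2.686 × 1.624 × 0.77200)) = 5.002 s.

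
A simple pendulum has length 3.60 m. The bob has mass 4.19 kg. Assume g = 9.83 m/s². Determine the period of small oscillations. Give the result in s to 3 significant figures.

T = 2π√(L/g) = 2π√(3.60/9.83) = 2π × 0.6052 = 3.80 s.

3.80 s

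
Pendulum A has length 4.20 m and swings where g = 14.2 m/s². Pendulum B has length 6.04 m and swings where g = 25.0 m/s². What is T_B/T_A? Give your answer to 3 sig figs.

T = 2π√(L/g), so T_B/T_A = √((L_B/g_B)/(L_A/g_A)) = √((6.04/25.0)/(4.20/14.2)) = 0.904.

0.904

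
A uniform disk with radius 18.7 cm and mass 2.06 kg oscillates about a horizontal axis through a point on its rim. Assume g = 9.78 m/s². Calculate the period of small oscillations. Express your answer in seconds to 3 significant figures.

I_cm = ½mr² = 0.03602 kg·m². The pivot is at distance d = 0.187 m from the centre of mass.
By the parallel-axis theorem, I = I_cm + md² = 0.03602 + 0.07204 = 0.1081 kg·m².
T = 2π√(I/(mgd)) = 2π√(0.1081/(2.06 × 9.78 × 0.187)) = 1.06 s.

1.06 s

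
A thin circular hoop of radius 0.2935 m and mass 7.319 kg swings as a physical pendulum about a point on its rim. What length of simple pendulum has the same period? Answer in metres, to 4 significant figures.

0.5870 m

The equivalent simple-pendulum length is L_eq = I/(md), where I is about the pivot and d = 0.29350 m.
I_cm = mR² = 0.63048 kg·m², so I = I_cm + md² = 0.63048 + 0.63048 = 1.2610 kg·m².
L_eq = 1.2610/(7.319 × 0.29350) = 0.5870 m.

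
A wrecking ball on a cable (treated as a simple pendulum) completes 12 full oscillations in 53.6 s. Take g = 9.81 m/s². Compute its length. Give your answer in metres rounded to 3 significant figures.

4.96 m

T = 53.6/12 = 4.467 s.
From T = 2π√(L/g), L = gT²/(4π²) = 9.81 × 4.467²/(4π²) = 4.96 m.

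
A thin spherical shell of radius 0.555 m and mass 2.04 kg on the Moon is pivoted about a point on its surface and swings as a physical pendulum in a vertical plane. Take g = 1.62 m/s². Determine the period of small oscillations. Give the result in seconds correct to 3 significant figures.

4.75 s

I_cm = (2/3)mr² = 0.4189 kg·m². The pivot is at distance d = 0.555 m from the centre of mass.
By the parallel-axis theorem, I = I_cm + md² = 0.4189 + 0.6284 = 1.047 kg·m².
T = 2π√(I/(mgd)) = 2π√(1.047/(2.04 × 1.62 × 0.555)) = 4.75 s.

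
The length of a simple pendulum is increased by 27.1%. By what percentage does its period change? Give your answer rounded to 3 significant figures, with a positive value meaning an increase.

12.7%

T ∝ √L, so T'/T = √(1.271) = 1.127.
Percentage change in T = (1.127 − 1) × 100% = 12.7%.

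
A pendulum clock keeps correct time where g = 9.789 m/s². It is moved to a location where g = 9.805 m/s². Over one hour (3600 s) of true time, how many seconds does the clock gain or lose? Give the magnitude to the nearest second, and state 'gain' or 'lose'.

The clock's period scales as T ∝ 1/√g, so T'/T = √(9.789/9.805) = 0.999184.
In 3600 s of true time the clock registers 3600/0.999184 = 3602.9 s, so it gains 3 s.

gain 3 s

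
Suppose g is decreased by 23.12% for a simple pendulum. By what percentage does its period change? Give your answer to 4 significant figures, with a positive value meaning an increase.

T ∝ 1/√g, so T'/T = 1/√(0.76880) = 1.1405.
Percentage change in T = (1.1405 − 1) × 100% = 14.05%.

14.05%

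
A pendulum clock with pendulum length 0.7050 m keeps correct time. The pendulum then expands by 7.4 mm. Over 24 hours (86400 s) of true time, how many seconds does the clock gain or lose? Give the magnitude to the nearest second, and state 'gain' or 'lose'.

T ∝ √L, so T'/T = √(0.71240/0.7050) = 1.00523.
In 86400 s of true time the clock registers 86400/1.00523 = 85950.1 s, so it loses 450 s.

lose 450 s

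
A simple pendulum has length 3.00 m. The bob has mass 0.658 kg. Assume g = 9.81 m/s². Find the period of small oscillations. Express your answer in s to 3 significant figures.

T = 2π√(L/g) = 2π√(3.00/9.81) = 2π × 0.5530 = 3.47 s.

3.47 s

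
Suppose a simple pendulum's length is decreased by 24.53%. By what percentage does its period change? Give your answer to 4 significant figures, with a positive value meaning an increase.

T ∝ √L, so T'/T = √(0.75470) = 0.86873.
Percentage change in T = (0.86873 − 1) × 100% = -13.13%.

-13.13%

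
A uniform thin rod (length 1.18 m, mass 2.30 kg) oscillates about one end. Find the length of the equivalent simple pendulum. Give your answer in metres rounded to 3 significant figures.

0.787 m

The equivalent simple-pendulum length is L_eq = I/(md), where I is about the pivot and d = 0.5900 m.
I_cm = (1/12)mL² = 0.2669 kg·m², so I = I_cm + md² = 0.2669 + 0.8006 = 1.068 kg·m².
L_eq = 1.068/(2.30 × 0.5900) = 0.787 m.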